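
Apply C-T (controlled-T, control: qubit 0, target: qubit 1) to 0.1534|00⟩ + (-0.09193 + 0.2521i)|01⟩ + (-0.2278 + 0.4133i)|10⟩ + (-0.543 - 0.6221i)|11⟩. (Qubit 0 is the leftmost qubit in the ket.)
0.1534|00⟩ + (-0.09193 + 0.2521i)|01⟩ + (-0.2278 + 0.4133i)|10⟩ + (0.05593 - 0.8239i)|11⟩

C-T leaves the control-|0⟩ kets |00⟩, |01⟩ unchanged and applies T to qubit 1 on the control-|1⟩ pair (|10⟩, |11⟩).
T = [[1, 0], [0, (1/√2 + (1/√2)i)]].
With a = amp(|10⟩) = (-0.2278 + 0.4133i) and b = amp(|11⟩) = (-0.543 - 0.6221i):
new amp(|10⟩) = (1)·a = (-0.2278 + 0.4133i)
new amp(|11⟩) = (1/√2 + (1/√2)i)·b = (0.05593 - 0.8239i)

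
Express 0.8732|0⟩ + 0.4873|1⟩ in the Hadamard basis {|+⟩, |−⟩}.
0.962|+⟩ + 0.2729|−⟩

With |ψ⟩ = α|0⟩ + β|1⟩, the Hadamard-basis coefficients are ⟨+|ψ⟩ = (α + β)/√2 and ⟨−|ψ⟩ = (α − β)/√2.
Here α = 0.8732, β = 0.4873: (α + β)/√2 = 0.962, (α − β)/√2 = 0.2729.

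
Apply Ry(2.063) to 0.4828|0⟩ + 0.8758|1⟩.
-0.5036|0⟩ + 0.864|1⟩

Ry(2.063) = [[cos(θ/2), −sin(θ/2)], [sin(θ/2), cos(θ/2)]]; θ = 2.063, cos(θ/2) ≈ 0.513532, sin(θ/2) ≈ 0.85807.
With a = amp(|0⟩) = 0.4828 and b = amp(|1⟩) = 0.8758:
new amp(|0⟩) = (0.513532)·a + (-0.85807)·b = -0.5036
new amp(|1⟩) = (0.85807)·a + (0.513532)·b = 0.864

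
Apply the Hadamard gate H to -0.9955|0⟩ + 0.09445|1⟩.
-0.6371|0⟩ - 0.7707|1⟩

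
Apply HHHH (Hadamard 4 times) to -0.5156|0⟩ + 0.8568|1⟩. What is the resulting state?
-0.5156|0⟩ + 0.8568|1⟩

H² = I, so an even number of Hadamards cancels: H^4 = I and the state is unchanged.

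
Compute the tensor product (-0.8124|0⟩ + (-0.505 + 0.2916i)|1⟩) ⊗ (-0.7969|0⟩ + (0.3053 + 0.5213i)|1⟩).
0.6474|00⟩ + (-0.248 - 0.4235i)|01⟩ + (0.4024 - 0.2324i)|10⟩ + (-0.3062 - 0.1742i)|11⟩

amp(|b₁b₂…⟩) = product of the factor amplitudes for bits b₁, b₂, …; only kets whose every factor amplitude is nonzero survive.
|00⟩: (-0.8124)(-0.7969) = 0.6474
|01⟩: (-0.8124)(0.3053 + 0.5213i) = (-0.248 - 0.4235i)
|10⟩: (-0.505 + 0.2916i)(-0.7969) = (0.4024 - 0.2324i)
|11⟩: (-0.505 + 0.2916i)(0.3053 + 0.5213i) = (-0.3062 - 0.1742i)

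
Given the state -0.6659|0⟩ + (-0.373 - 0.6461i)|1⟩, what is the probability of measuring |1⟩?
0.5566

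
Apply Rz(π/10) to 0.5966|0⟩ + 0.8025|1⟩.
(0.5893 - 0.09333i)|0⟩ + (0.7926 + 0.1255i)|1⟩

Rz(π/10) = [[e^(−iθ/2), 0], [0, e^(iθ/2)]] with e^(±iθ/2) = cos(θ/2) ± i·sin(θ/2); θ = π/10, cos(θ/2) ≈ 0.987688, sin(θ/2) ≈ 0.156434.
With a = amp(|0⟩) = 0.5966 and b = amp(|1⟩) = 0.8025:
new amp(|0⟩) = (0.987688 - 0.156434i)·a = (0.5893 - 0.09333i)
new amp(|1⟩) = (0.987688 + 0.156434i)·b = (0.7926 + 0.1255i)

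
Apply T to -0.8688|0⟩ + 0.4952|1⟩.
-0.8688|0⟩ + (0.3502 + 0.3502i)|1⟩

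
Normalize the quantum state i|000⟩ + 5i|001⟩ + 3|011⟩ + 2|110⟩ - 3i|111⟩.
0.1443i|000⟩ + 0.7217i|001⟩ + 0.433|011⟩ + 0.2887|110⟩ - 0.433i|111⟩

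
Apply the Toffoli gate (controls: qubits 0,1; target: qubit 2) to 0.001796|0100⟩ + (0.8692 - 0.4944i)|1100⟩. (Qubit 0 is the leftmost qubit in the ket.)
0.001796|0100⟩ + (0.8692 - 0.4944i)|1110⟩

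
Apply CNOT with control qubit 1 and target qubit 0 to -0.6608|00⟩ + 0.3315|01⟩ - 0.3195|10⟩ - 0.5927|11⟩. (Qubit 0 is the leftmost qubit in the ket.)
-0.6608|00⟩ - 0.5927|01⟩ - 0.3195|10⟩ + 0.3315|11⟩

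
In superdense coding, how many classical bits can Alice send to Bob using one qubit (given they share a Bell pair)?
2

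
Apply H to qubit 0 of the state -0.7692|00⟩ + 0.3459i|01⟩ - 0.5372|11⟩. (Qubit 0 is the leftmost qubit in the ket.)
-0.5439|00⟩ + (-0.3799 + 0.2446i)|01⟩ - 0.5439|10⟩ + (0.3799 + 0.2446i)|11⟩

H on qubit 0 mixes each pair of kets that differ only in qubit 0: amplitudes (a, b) of (|…0…⟩, |…1…⟩) become ((a + b)/√2, (a − b)/√2). Kets absent from the input have amplitude 0.
(|00⟩, |10⟩): (a, b) = (-0.7692, 0) → (-0.5439, -0.5439)
(|01⟩, |11⟩): (a, b) = (0.3459i, -0.5372) → ((-0.3799 + 0.2446i), (0.3799 + 0.2446i))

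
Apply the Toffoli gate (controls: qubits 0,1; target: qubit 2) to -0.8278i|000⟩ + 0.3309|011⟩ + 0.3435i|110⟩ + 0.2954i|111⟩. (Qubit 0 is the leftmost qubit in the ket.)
-0.8278i|000⟩ + 0.3309|011⟩ + 0.2954i|110⟩ + 0.3435i|111⟩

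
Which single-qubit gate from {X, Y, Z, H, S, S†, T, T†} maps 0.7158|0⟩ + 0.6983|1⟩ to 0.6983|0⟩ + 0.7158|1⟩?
X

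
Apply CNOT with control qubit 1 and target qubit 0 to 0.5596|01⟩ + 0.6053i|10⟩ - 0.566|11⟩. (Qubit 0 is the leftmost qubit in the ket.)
-0.566|01⟩ + 0.6053i|10⟩ + 0.5596|11⟩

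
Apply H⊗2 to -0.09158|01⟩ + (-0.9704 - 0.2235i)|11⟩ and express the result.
(-0.531 - 0.1118i)|00⟩ + (0.531 + 0.1118i)|01⟩ + (0.4394 + 0.1118i)|10⟩ + (-0.4394 - 0.1118i)|11⟩

H⊗2 gives amp(|y⟩) = (1/2) Σ_x (−1)^(x·y) amp(|x⟩), where x·y is the number of positions in which both x and y have a 1.
|00⟩: (-0.09158 + (-0.9704 - 0.2235i))/2 = (-0.531 - 0.1118i)
|01⟩: (0.09158 - (-0.9704 - 0.2235i))/2 = (0.531 + 0.1118i)
|10⟩: (-0.09158 - (-0.9704 - 0.2235i))/2 = (0.4394 + 0.1118i)
|11⟩: (0.09158 + (-0.9704 - 0.2235i))/2 = (-0.4394 - 0.1118i)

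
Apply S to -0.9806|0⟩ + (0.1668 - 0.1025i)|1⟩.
-0.9806|0⟩ + (0.1025 + 0.1668i)|1⟩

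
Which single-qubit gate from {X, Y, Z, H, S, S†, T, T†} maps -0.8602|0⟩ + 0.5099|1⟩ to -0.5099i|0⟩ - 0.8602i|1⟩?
Y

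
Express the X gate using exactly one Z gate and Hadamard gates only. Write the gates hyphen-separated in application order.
H-Z-H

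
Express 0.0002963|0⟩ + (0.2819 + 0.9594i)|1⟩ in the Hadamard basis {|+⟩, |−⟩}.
(0.1995 + 0.6784i)|+⟩ + (-0.1991 - 0.6784i)|−⟩

With |ψ⟩ = α|0⟩ + β|1⟩, the Hadamard-basis coefficients are ⟨+|ψ⟩ = (α + β)/√2 and ⟨−|ψ⟩ = (α − β)/√2.
Here α = 0.0002963, β = (0.2819 + 0.9594i): (α + β)/√2 = (0.1995 + 0.6784i), (α − β)/√2 = (-0.1991 - 0.6784i).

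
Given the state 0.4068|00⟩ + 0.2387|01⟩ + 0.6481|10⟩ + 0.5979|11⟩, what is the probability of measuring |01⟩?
0.05698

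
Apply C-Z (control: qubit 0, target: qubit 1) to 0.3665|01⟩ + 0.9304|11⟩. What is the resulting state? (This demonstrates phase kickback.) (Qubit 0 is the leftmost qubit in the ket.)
0.3665|01⟩ - 0.9304|11⟩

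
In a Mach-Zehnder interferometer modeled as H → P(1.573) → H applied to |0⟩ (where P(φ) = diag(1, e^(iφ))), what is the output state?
(0.4989 + 0.5i)|0⟩ + (0.5011 - 0.5i)|1⟩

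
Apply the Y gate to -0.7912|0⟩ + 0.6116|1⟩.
-0.6116i|0⟩ - 0.7912i|1⟩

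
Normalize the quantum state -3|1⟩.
-|1⟩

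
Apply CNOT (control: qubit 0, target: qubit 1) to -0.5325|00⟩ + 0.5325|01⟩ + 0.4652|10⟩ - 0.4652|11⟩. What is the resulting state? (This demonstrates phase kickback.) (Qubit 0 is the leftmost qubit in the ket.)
-0.5325|00⟩ + 0.5325|01⟩ - 0.4652|10⟩ + 0.4652|11⟩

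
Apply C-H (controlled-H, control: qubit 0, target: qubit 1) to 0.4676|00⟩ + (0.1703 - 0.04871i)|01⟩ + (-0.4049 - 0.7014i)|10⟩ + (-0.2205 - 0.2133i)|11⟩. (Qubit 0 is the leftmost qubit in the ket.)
0.4676|00⟩ + (0.1703 - 0.04871i)|01⟩ + (-0.4422 - 0.6468i)|10⟩ + (-0.1304 - 0.3451i)|11⟩

C-H leaves the control-|0⟩ kets |00⟩, |01⟩ unchanged and applies H to qubit 1 on the control-|1⟩ pair (|10⟩, |11⟩).
H = [[1/√2, 1/√2], [1/√2, -1/√2]].
With a = amp(|10⟩) = (-0.4049 - 0.7014i) and b = amp(|11⟩) = (-0.2205 - 0.2133i):
new amp(|10⟩) = (1/√2)·a + (1/√2)·b = (-0.4422 - 0.6468i)
new amp(|11⟩) = (1/√2)·a + (-1/√2)·b = (-0.1304 - 0.3451i)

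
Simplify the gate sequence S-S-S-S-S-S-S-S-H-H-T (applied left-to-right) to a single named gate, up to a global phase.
T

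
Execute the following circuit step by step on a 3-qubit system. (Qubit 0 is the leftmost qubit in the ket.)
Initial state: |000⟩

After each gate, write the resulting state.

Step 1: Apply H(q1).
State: 1/√2|000⟩ + 1/√2|010⟩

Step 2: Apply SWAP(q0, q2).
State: 1/√2|000⟩ + 1/√2|010⟩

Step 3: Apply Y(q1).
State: -(1/√2)i|000⟩ + (1/√2)i|010⟩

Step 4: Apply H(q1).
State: -i|010⟩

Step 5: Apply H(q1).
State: -(1/√2)i|000⟩ + (1/√2)i|010⟩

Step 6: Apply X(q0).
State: -(1/√2)i|100⟩ + (1/√2)i|110⟩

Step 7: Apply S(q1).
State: -(1/√2)i|100⟩ - 1/√2|110⟩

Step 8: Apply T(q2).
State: -(1/√2)i|100⟩ - 1/√2|110⟩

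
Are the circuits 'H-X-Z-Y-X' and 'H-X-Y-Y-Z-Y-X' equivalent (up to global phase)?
Yes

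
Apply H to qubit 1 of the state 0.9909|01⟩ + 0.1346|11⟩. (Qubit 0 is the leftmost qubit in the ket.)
0.7007|00⟩ - 0.7007|01⟩ + 0.09518|10⟩ - 0.09518|11⟩

H on qubit 1 mixes each pair of kets that differ only in qubit 1: amplitudes (a, b) of (|…0…⟩, |…1…⟩) become ((a + b)/√2, (a − b)/√2). Kets absent from the input have amplitude 0.
(|00⟩, |01⟩): (a, b) = (0, 0.9909) → (0.7007, -0.7007)
(|10⟩, |11⟩): (a, b) = (0, 0.1346) → (0.09518, -0.09518)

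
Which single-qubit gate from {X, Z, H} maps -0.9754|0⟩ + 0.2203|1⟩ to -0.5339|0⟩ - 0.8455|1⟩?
H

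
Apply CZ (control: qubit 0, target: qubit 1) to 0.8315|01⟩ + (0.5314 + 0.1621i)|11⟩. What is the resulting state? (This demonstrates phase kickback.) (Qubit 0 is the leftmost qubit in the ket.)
0.8315|01⟩ + (-0.5314 - 0.1621i)|11⟩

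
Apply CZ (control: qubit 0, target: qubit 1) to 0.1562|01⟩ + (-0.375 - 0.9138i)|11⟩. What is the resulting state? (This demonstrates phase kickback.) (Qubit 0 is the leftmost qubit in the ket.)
0.1562|01⟩ + (0.375 + 0.9138i)|11⟩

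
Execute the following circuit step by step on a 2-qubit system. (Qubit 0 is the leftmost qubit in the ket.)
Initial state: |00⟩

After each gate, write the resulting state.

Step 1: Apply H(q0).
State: 1/√2|00⟩ + 1/√2|10⟩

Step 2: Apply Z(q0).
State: 1/√2|00⟩ - 1/√2|10⟩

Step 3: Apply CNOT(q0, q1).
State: 1/√2|00⟩ - 1/√2|11⟩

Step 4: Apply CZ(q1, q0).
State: 1/√2|00⟩ + 1/√2|11⟩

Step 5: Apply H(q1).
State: 1/2|00⟩ + 1/2|01⟩ + 1/2|10⟩ - 1/2|11⟩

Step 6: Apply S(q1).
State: 1/2|00⟩ + (1/2)i|01⟩ + 1/2|10⟩ - (1/2)i|11⟩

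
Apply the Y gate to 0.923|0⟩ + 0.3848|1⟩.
-0.3848i|0⟩ + 0.923i|1⟩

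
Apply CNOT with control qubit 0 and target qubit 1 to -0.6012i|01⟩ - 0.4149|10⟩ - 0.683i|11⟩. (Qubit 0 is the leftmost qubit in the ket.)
-0.6012i|01⟩ - 0.683i|10⟩ - 0.4149|11⟩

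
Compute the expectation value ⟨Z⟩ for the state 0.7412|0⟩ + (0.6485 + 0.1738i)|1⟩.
0.09862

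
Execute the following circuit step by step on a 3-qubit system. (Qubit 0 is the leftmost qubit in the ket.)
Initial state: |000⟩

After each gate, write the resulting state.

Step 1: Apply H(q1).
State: 1/√2|000⟩ + 1/√2|010⟩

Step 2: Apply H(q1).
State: |000⟩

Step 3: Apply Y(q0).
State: i|100⟩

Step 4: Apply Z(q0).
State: -i|100⟩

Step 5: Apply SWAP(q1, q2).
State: -i|100⟩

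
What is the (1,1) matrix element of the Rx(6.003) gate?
-0.9902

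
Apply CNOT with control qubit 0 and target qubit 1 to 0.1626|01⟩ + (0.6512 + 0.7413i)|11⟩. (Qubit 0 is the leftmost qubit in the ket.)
0.1626|01⟩ + (0.6512 + 0.7413i)|10⟩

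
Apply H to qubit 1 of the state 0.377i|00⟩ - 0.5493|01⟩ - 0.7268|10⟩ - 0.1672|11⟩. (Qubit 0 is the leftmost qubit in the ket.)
(-0.3884 + 0.2666i)|00⟩ + (0.3884 + 0.2666i)|01⟩ - 0.6322|10⟩ - 0.3957|11⟩

H on qubit 1 mixes each pair of kets that differ only in qubit 1: amplitudes (a, b) of (|…0…⟩, |…1…⟩) become ((a + b)/√2, (a − b)/√2). Kets absent from the input have amplitude 0.
(|00⟩, |01⟩): (a, b) = (0.377i, -0.5493) → ((-0.3884 + 0.2666i), (0.3884 + 0.2666i))
(|10⟩, |11⟩): (a, b) = (-0.7268, -0.1672) → (-0.6322, -0.3957)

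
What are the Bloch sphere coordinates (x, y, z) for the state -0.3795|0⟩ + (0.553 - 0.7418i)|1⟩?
(-0.4197, 0.563, -0.7121)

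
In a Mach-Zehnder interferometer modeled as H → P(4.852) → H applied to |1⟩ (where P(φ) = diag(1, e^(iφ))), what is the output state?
(0.4304 + 0.4951i)|0⟩ + (0.5696 - 0.4951i)|1⟩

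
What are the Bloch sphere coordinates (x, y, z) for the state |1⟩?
(0, 0, -1)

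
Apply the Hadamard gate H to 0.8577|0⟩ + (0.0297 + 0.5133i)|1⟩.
(0.6275 + 0.363i)|0⟩ + (0.5855 - 0.363i)|1⟩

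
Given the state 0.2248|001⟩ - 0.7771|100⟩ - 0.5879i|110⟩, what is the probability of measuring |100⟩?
0.6039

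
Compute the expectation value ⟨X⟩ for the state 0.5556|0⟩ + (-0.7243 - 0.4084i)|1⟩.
-0.8048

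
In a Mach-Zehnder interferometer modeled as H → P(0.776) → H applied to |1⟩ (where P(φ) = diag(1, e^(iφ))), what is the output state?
(0.1431 - 0.3502i)|0⟩ + (0.8569 + 0.3502i)|1⟩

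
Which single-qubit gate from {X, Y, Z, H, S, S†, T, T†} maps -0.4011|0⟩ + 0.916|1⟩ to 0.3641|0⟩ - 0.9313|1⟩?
H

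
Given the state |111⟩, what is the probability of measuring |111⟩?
1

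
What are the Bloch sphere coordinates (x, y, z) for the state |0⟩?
(0, 0, 1)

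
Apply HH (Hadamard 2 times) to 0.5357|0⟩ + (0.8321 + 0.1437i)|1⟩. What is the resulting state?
0.5357|0⟩ + (0.8321 + 0.1437i)|1⟩

H² = I, so an even number of Hadamards cancels: H^2 = I and the state is unchanged.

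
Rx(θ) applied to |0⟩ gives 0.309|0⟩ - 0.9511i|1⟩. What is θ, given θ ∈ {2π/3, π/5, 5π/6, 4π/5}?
4π/5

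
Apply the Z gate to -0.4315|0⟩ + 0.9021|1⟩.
-0.4315|0⟩ - 0.9021|1⟩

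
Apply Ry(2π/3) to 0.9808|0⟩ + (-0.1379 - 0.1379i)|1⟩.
(0.6098 + 0.1194i)|0⟩ + (0.7804 - 0.06895i)|1⟩

Ry(2π/3) = [[cos(θ/2), −sin(θ/2)], [sin(θ/2), cos(θ/2)]]; θ = 2π/3, cos(θ/2) ≈ 0.5, sin(θ/2) ≈ 0.866025.
With a = amp(|0⟩) = 0.9808 and b = amp(|1⟩) = (-0.1379 - 0.1379i):
new amp(|0⟩) = (0.5)·a + (-0.866025)·b = (0.6098 + 0.1194i)
new amp(|1⟩) = (0.866025)·a + (0.5)·b = (0.7804 - 0.06895i)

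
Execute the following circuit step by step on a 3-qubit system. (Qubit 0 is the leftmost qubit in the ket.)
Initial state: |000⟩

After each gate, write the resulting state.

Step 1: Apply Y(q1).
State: i|010⟩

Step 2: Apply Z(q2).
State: i|010⟩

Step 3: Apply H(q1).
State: (1/√2)i|000⟩ - (1/√2)i|010⟩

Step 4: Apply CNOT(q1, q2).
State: (1/√2)i|000⟩ - (1/√2)i|011⟩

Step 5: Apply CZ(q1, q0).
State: (1/√2)i|000⟩ - (1/√2)i|011⟩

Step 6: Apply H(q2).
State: (1/2)i|000⟩ + (1/2)i|001⟩ - (1/2)i|010⟩ + (1/2)i|011⟩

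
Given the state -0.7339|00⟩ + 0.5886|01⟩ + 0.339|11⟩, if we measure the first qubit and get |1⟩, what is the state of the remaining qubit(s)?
|1⟩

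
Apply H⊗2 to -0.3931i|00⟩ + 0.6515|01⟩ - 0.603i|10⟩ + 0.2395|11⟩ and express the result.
(0.4455 - 0.4981i)|00⟩ + (-0.4455 - 0.4981i)|01⟩ + (0.206 + 0.105i)|10⟩ + (-0.206 + 0.105i)|11⟩

H⊗2 gives amp(|y⟩) = (1/2) Σ_x (−1)^(x·y) amp(|x⟩), where x·y is the number of positions in which both x and y have a 1.
|00⟩: (-0.3931i + 0.6515 - 0.603i + 0.2395)/2 = (0.4455 - 0.4981i)
|01⟩: (-0.3931i - 0.6515 - 0.603i - 0.2395)/2 = (-0.4455 - 0.4981i)
|10⟩: (-0.3931i + 0.6515 + 0.603i - 0.2395)/2 = (0.206 + 0.105i)
|11⟩: (-0.3931i - 0.6515 + 0.603i + 0.2395)/2 = (-0.206 + 0.105i)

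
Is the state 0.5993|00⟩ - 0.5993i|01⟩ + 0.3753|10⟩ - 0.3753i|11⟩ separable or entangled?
Separable

Writing the state as a|00⟩ + b|01⟩ + c|10⟩ + d|11⟩, it is a product state iff ad − bc = 0.
Here (a, b, c, d) = (0.5993, -0.5993i, 0.3753, -0.3753i): ad − bc = (0.5993)(-0.3753i) − (-0.5993i)(0.3753) = 0, so the state is separable.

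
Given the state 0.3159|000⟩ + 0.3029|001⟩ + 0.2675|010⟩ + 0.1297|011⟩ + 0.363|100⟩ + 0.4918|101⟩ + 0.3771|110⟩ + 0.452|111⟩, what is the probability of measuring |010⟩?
0.07156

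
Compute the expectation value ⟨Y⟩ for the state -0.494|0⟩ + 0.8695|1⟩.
0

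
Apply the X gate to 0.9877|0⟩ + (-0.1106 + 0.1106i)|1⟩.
(-0.1106 + 0.1106i)|0⟩ + 0.9877|1⟩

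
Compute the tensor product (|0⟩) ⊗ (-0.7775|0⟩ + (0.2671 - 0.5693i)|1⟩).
-0.7775|00⟩ + (0.2671 - 0.5693i)|01⟩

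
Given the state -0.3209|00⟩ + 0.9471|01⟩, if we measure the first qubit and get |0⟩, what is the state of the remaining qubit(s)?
-0.3209|0⟩ + 0.9471|1⟩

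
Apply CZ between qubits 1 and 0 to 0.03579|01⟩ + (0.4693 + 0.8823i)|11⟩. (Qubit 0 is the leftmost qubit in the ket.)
0.03579|01⟩ + (-0.4693 - 0.8823i)|11⟩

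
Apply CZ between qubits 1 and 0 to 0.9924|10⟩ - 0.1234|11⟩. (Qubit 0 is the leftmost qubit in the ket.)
0.9924|10⟩ + 0.1234|11⟩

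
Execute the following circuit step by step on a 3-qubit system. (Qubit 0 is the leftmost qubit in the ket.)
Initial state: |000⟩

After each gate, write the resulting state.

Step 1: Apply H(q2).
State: 1/√2|000⟩ + 1/√2|001⟩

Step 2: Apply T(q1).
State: 1/√2|000⟩ + 1/√2|001⟩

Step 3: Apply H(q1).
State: 1/2|000⟩ + 1/2|001⟩ + 1/2|010⟩ + 1/2|011⟩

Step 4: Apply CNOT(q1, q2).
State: 1/2|000⟩ + 1/2|001⟩ + 1/2|010⟩ + 1/2|011⟩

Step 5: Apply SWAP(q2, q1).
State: 1/2|000⟩ + 1/2|001⟩ + 1/2|010⟩ + 1/2|011⟩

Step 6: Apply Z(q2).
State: 1/2|000⟩ - 1/2|001⟩ + 1/2|010⟩ - 1/2|011⟩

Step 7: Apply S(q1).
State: 1/2|000⟩ - 1/2|001⟩ + (1/2)i|010⟩ - (1/2)i|011⟩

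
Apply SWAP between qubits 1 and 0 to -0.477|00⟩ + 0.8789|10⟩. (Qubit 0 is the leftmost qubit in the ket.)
-0.477|00⟩ + 0.8789|01⟩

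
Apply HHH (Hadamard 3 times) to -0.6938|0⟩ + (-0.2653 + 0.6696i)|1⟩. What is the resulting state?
(-0.6782 + 0.4735i)|0⟩ + (-0.303 - 0.4735i)|1⟩

H² = I, so H^3 = H: a single Hadamard. With (a, b) = (-0.6938, (-0.2653 + 0.6696i)), H gives ((a + b)/√2, (a − b)/√2) = ((-0.6782 + 0.4735i), (-0.303 - 0.4735i)).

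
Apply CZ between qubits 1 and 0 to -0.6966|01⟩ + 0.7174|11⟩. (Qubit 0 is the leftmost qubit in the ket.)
-0.6966|01⟩ - 0.7174|11⟩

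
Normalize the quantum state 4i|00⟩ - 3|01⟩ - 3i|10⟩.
0.686i|00⟩ - 0.5145|01⟩ - 0.5145i|10⟩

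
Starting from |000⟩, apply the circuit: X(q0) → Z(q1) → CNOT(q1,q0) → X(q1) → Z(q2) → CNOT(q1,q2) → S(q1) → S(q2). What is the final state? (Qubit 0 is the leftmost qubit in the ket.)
-|111⟩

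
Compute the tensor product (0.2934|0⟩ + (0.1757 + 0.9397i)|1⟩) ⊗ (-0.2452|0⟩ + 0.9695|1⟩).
-0.07194|00⟩ + 0.2845|01⟩ + (-0.04308 - 0.2304i)|10⟩ + (0.1703 + 0.911i)|11⟩

amp(|b₁b₂…⟩) = product of the factor amplitudes for bits b₁, b₂, …; only kets whose every factor amplitude is nonzero survive.
|00⟩: (0.2934)(-0.2452) = -0.07194
|01⟩: (0.2934)(0.9695) = 0.2845
|10⟩: (0.1757 + 0.9397i)(-0.2452) = (-0.04308 - 0.2304i)
|11⟩: (0.1757 + 0.9397i)(0.9695) = (0.1703 + 0.911i)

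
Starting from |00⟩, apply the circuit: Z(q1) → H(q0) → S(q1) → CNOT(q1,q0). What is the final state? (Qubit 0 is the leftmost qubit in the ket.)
1/√2|00⟩ + 1/√2|10⟩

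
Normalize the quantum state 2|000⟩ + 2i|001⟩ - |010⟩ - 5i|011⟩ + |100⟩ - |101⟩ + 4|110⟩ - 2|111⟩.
0.2673|000⟩ + 0.2673i|001⟩ - 0.1336|010⟩ - 0.6682i|011⟩ + 0.1336|100⟩ - 0.1336|101⟩ + 0.5345|110⟩ - 0.2673|111⟩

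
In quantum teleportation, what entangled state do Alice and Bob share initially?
Bell state |Φ+⟩ = (|00⟩ + |11⟩)/√2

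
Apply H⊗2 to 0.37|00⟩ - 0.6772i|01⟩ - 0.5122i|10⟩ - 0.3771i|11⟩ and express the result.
(0.185 - 0.7833i)|00⟩ + (0.185 + 0.2711i)|01⟩ + (0.185 + 0.1061i)|10⟩ + (0.185 + 0.4062i)|11⟩

H⊗2 gives amp(|y⟩) = (1/2) Σ_x (−1)^(x·y) amp(|x⟩), where x·y is the number of positions in which both x and y have a 1.
|00⟩: (0.37 - 0.6772i - 0.5122i - 0.3771i)/2 = (0.185 - 0.7833i)
|01⟩: (0.37 + 0.6772i - 0.5122i + 0.3771i)/2 = (0.185 + 0.2711i)
|10⟩: (0.37 - 0.6772i + 0.5122i + 0.3771i)/2 = (0.185 + 0.1061i)
|11⟩: (0.37 + 0.6772i + 0.5122i - 0.3771i)/2 = (0.185 + 0.4062i)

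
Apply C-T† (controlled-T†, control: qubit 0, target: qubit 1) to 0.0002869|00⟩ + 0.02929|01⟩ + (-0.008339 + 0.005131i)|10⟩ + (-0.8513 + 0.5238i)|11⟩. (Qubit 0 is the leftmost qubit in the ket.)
0.0002869|00⟩ + 0.02929|01⟩ + (-0.008339 + 0.005131i)|10⟩ + (-0.2316 + 0.9723i)|11⟩

C-T† leaves the control-|0⟩ kets |00⟩, |01⟩ unchanged and applies T† to qubit 1 on the control-|1⟩ pair (|10⟩, |11⟩).
T† = [[1, 0], [0, (1/√2 - (1/√2)i)]].
With a = amp(|10⟩) = (-0.008339 + 0.005131i) and b = amp(|11⟩) = (-0.8513 + 0.5238i):
new amp(|10⟩) = (1)·a = (-0.008339 + 0.005131i)
new amp(|11⟩) = (1/√2 - (1/√2)i)·b = (-0.2316 + 0.9723i)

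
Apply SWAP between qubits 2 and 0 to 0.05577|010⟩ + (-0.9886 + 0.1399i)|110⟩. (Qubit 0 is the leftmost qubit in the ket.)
0.05577|010⟩ + (-0.9886 + 0.1399i)|011⟩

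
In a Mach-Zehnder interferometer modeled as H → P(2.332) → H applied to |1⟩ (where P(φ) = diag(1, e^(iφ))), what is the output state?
(0.8449 - 0.362i)|0⟩ + (0.1551 + 0.362i)|1⟩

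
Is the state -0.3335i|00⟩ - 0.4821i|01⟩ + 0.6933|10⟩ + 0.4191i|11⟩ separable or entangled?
Entangled

Writing the state as a|00⟩ + b|01⟩ + c|10⟩ + d|11⟩, it is a product state iff ad − bc = 0.
Here (a, b, c, d) = (-0.3335i, -0.4821i, 0.6933, 0.4191i): ad − bc = (-0.3335i)(0.4191i) − (-0.4821i)(0.6933) = (0.1398 + 0.3342i) ≠ 0, so the state is entangled.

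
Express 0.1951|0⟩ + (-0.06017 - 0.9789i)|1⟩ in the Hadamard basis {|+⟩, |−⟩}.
(0.09541 - 0.6922i)|+⟩ + (0.1805 + 0.6922i)|−⟩

With |ψ⟩ = α|0⟩ + β|1⟩, the Hadamard-basis coefficients are ⟨+|ψ⟩ = (α + β)/√2 and ⟨−|ψ⟩ = (α − β)/√2.
Here α = 0.1951, β = (-0.06017 - 0.9789i): (α + β)/√2 = (0.09541 - 0.6922i), (α − β)/√2 = (0.1805 + 0.6922i).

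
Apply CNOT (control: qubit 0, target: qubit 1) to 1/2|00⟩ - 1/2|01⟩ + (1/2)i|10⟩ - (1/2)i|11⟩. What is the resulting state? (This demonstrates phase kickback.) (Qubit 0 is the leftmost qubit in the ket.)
1/2|00⟩ - 1/2|01⟩ - (1/2)i|10⟩ + (1/2)i|11⟩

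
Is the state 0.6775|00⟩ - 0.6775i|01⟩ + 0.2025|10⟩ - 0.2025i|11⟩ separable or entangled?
Separable

Writing the state as a|00⟩ + b|01⟩ + c|10⟩ + d|11⟩, it is a product state iff ad − bc = 0.
Here (a, b, c, d) = (0.6775, -0.6775i, 0.2025, -0.2025i): ad − bc = (0.6775)(-0.2025i) − (-0.6775i)(0.2025) = 0, so the state is separable.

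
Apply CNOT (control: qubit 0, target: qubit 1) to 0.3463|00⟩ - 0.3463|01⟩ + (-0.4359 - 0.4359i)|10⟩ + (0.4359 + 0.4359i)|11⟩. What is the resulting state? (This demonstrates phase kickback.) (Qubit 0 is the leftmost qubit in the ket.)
0.3463|00⟩ - 0.3463|01⟩ + (0.4359 + 0.4359i)|10⟩ + (-0.4359 - 0.4359i)|11⟩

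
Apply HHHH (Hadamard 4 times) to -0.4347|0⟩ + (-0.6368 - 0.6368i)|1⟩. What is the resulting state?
-0.4347|0⟩ + (-0.6368 - 0.6368i)|1⟩

H² = I, so an even number of Hadamards cancels: H^4 = I and the state is unchanged.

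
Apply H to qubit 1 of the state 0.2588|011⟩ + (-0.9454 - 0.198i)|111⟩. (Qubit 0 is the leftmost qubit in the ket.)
0.183|001⟩ - 0.183|011⟩ + (-0.6685 - 0.14i)|101⟩ + (0.6685 + 0.14i)|111⟩

H on qubit 1 mixes each pair of kets that differ only in qubit 1: amplitudes (a, b) of (|…0…⟩, |…1…⟩) become ((a + b)/√2, (a − b)/√2). Kets absent from the input have amplitude 0.
(|001⟩, |011⟩): (a, b) = (0, 0.2588) → (0.183, -0.183)
(|101⟩, |111⟩): (a, b) = (0, (-0.9454 - 0.198i)) → ((-0.6685 - 0.14i), (0.6685 + 0.14i))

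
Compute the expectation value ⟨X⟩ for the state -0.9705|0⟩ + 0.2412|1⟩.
-0.4682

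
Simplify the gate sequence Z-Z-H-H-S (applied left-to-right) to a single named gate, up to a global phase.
S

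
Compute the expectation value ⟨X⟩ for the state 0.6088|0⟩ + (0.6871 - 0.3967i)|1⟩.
0.8366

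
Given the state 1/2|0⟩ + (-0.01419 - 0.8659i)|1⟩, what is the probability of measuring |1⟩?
0.75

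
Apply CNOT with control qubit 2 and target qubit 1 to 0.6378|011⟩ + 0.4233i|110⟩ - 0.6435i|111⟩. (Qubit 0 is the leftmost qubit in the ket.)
0.6378|001⟩ - 0.6435i|101⟩ + 0.4233i|110⟩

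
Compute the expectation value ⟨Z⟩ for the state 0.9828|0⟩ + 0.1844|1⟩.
0.9319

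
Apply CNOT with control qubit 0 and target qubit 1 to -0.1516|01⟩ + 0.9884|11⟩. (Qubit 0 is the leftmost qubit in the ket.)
-0.1516|01⟩ + 0.9884|10⟩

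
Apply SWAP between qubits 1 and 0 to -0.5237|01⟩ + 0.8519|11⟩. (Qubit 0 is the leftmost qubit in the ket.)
-0.5237|10⟩ + 0.8519|11⟩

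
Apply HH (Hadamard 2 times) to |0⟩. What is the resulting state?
|0⟩

H² = I, so an even number of Hadamards cancels: H^2 = I and the state is unchanged.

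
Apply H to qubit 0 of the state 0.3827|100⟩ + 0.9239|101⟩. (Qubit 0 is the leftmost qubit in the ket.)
0.2706|000⟩ + 0.6533|001⟩ - 0.2706|100⟩ - 0.6533|101⟩

H on qubit 0 mixes each pair of kets that differ only in qubit 0: amplitudes (a, b) of (|…0…⟩, |…1…⟩) become ((a + b)/√2, (a − b)/√2). Kets absent from the input have amplitude 0.
(|000⟩, |100⟩): (a, b) = (0, 0.3827) → (0.2706, -0.2706)
(|001⟩, |101⟩): (a, b) = (0, 0.9239) → (0.6533, -0.6533)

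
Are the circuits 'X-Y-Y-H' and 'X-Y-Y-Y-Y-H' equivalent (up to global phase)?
Yes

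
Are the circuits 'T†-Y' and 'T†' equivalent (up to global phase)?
No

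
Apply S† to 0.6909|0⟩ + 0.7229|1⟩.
0.6909|0⟩ - 0.7229i|1⟩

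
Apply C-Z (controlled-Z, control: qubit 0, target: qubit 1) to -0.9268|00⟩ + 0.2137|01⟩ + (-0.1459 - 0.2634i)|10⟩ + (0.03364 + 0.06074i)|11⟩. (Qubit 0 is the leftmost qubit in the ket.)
-0.9268|00⟩ + 0.2137|01⟩ + (-0.1459 - 0.2634i)|10⟩ + (-0.03364 - 0.06074i)|11⟩

C-Z leaves the control-|0⟩ kets |00⟩, |01⟩ unchanged and applies Z to qubit 1 on the control-|1⟩ pair (|10⟩, |11⟩).
Z = [[1, 0], [0, -1]].
With a = amp(|10⟩) = (-0.1459 - 0.2634i) and b = amp(|11⟩) = (0.03364 + 0.06074i):
new amp(|10⟩) = (1)·a = (-0.1459 - 0.2634i)
new amp(|11⟩) = (-1)·b = (-0.03364 - 0.06074i)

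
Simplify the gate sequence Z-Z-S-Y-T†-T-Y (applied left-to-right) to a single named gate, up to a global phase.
S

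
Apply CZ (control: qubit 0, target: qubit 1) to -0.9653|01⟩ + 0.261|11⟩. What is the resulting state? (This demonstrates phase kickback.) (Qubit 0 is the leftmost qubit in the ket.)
-0.9653|01⟩ - 0.261|11⟩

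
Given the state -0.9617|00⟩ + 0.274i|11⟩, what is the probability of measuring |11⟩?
0.07508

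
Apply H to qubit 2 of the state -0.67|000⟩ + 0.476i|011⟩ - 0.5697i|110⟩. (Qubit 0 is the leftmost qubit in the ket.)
-0.4738|000⟩ - 0.4738|001⟩ + 0.3366i|010⟩ - 0.3366i|011⟩ - 0.4028i|110⟩ - 0.4028i|111⟩

H on qubit 2 mixes each pair of kets that differ only in qubit 2: amplitudes (a, b) of (|…0…⟩, |…1…⟩) become ((a + b)/√2, (a − b)/√2). Kets absent from the input have amplitude 0.
(|000⟩, |001⟩): (a, b) = (-0.67, 0) → (-0.4738, -0.4738)
(|010⟩, |011⟩): (a, b) = (0, 0.476i) → (0.3366i, -0.3366i)
(|110⟩, |111⟩): (a, b) = (-0.5697i, 0) → (-0.4028i, -0.4028i)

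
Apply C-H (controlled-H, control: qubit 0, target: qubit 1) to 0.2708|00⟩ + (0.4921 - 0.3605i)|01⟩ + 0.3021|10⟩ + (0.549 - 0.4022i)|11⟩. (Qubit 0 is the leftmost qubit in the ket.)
0.2708|00⟩ + (0.4921 - 0.3605i)|01⟩ + (0.6018 - 0.2844i)|10⟩ + (-0.1746 + 0.2844i)|11⟩

C-H leaves the control-|0⟩ kets |00⟩, |01⟩ unchanged and applies H to qubit 1 on the control-|1⟩ pair (|10⟩, |11⟩).
H = [[1/√2, 1/√2], [1/√2, -1/√2]].
With a = amp(|10⟩) = 0.3021 and b = amp(|11⟩) = (0.549 - 0.4022i):
new amp(|10⟩) = (1/√2)·a + (1/√2)·b = (0.6018 - 0.2844i)
new amp(|11⟩) = (1/√2)·a + (-1/√2)·b = (-0.1746 + 0.2844i)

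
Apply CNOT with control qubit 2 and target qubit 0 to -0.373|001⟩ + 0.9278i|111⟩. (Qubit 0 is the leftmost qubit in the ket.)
0.9278i|011⟩ - 0.373|101⟩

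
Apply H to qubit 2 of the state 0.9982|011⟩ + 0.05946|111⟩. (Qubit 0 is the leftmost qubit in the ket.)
0.7058|010⟩ - 0.7058|011⟩ + 0.04204|110⟩ - 0.04204|111⟩

H on qubit 2 mixes each pair of kets that differ only in qubit 2: amplitudes (a, b) of (|…0…⟩, |…1…⟩) become ((a + b)/√2, (a − b)/√2). Kets absent from the input have amplitude 0.
(|010⟩, |011⟩): (a, b) = (0, 0.9982) → (0.7058, -0.7058)
(|110⟩, |111⟩): (a, b) = (0, 0.05946) → (0.04204, -0.04204)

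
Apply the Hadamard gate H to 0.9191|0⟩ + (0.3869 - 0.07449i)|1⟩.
(0.9235 - 0.05267i)|0⟩ + (0.3763 + 0.05267i)|1⟩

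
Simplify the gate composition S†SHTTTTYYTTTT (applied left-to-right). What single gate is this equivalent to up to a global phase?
H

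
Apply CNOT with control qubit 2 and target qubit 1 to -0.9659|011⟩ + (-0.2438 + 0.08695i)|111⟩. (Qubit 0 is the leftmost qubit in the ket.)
-0.9659|001⟩ + (-0.2438 + 0.08695i)|101⟩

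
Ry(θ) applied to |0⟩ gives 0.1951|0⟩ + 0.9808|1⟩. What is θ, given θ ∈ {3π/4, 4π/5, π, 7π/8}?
7π/8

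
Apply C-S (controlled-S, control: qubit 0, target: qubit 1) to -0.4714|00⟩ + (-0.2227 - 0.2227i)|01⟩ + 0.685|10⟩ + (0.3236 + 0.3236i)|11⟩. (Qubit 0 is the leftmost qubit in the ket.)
-0.4714|00⟩ + (-0.2227 - 0.2227i)|01⟩ + 0.685|10⟩ + (-0.3236 + 0.3236i)|11⟩

C-S leaves the control-|0⟩ kets |00⟩, |01⟩ unchanged and applies S to qubit 1 on the control-|1⟩ pair (|10⟩, |11⟩).
S = [[1, 0], [0, i]].
With a = amp(|10⟩) = 0.685 and b = amp(|11⟩) = (0.3236 + 0.3236i):
new amp(|10⟩) = (1)·a = 0.685
new amp(|11⟩) = (i)·b = (-0.3236 + 0.3236i)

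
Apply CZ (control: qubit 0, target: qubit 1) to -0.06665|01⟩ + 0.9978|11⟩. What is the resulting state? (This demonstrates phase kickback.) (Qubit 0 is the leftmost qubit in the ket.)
-0.06665|01⟩ - 0.9978|11⟩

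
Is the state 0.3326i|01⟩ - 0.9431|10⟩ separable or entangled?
Entangled

Writing the state as a|00⟩ + b|01⟩ + c|10⟩ + d|11⟩, it is a product state iff ad − bc = 0.
Here (a, b, c, d) = (0, 0.3326i, -0.9431, 0): ad − bc = (0)(0) − (0.3326i)(-0.9431) = 0.3137i ≠ 0, so the state is entangled.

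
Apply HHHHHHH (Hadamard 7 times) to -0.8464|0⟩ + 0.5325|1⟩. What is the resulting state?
-0.222|0⟩ - 0.975|1⟩

H² = I, so H^7 = H: a single Hadamard. With (a, b) = (-0.8464, 0.5325), H gives ((a + b)/√2, (a − b)/√2) = (-0.222, -0.975).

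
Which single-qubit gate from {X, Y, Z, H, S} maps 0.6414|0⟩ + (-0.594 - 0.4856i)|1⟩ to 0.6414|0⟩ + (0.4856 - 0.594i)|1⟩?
S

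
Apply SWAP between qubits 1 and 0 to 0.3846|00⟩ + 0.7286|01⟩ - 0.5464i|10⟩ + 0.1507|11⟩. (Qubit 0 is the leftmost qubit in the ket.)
0.3846|00⟩ - 0.5464i|01⟩ + 0.7286|10⟩ + 0.1507|11⟩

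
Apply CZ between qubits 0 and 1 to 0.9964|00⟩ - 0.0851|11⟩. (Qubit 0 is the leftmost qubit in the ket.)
0.9964|00⟩ + 0.0851|11⟩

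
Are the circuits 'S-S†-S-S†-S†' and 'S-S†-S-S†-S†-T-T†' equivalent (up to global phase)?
Yes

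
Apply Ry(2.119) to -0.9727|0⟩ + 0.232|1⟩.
-0.6783|0⟩ - 0.7348|1⟩

Ry(2.119) = [[cos(θ/2), −sin(θ/2)], [sin(θ/2), cos(θ/2)]]; θ = 2.119, cos(θ/2) ≈ 0.489308, sin(θ/2) ≈ 0.872111.
With a = amp(|0⟩) = -0.9727 and b = amp(|1⟩) = 0.232:
new amp(|0⟩) = (0.489308)·a + (-0.872111)·b = -0.6783
new amp(|1⟩) = (0.872111)·a + (0.489308)·b = -0.7348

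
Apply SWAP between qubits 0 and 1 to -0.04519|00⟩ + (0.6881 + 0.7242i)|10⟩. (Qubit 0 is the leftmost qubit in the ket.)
-0.04519|00⟩ + (0.6881 + 0.7242i)|01⟩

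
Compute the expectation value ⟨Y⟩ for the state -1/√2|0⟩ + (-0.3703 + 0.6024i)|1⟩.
-0.8519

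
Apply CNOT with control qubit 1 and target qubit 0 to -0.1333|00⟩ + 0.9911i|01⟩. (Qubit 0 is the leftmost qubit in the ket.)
-0.1333|00⟩ + 0.9911i|11⟩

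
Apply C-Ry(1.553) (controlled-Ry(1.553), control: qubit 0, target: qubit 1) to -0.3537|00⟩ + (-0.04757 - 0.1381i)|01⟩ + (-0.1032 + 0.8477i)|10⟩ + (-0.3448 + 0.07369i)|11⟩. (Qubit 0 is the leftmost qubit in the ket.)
-0.3537|00⟩ + (-0.04757 - 0.1381i)|01⟩ + (0.168 + 0.5531i)|10⟩ + (-0.3183 + 0.6466i)|11⟩

C-Ry(1.553) leaves the control-|0⟩ kets |00⟩, |01⟩ unchanged and applies Ry(1.553) to qubit 1 on the control-|1⟩ pair (|10⟩, |11⟩).
Ry(1.553) = [[cos(θ/2), −sin(θ/2)], [sin(θ/2), cos(θ/2)]]; θ = 1.553, cos(θ/2) ≈ 0.713371, sin(θ/2) ≈ 0.700787.
With a = amp(|10⟩) = (-0.1032 + 0.8477i) and b = amp(|11⟩) = (-0.3448 + 0.07369i):
new amp(|10⟩) = (0.713371)·a + (-0.700787)·b = (0.168 + 0.5531i)
new amp(|11⟩) = (0.700787)·a + (0.713371)·b = (-0.3183 + 0.6466i)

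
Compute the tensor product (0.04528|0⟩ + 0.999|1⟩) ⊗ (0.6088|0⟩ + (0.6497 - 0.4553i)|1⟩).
0.02757|00⟩ + (0.02942 - 0.02062i)|01⟩ + 0.6082|10⟩ + (0.6491 - 0.4548i)|11⟩

amp(|b₁b₂…⟩) = product of the factor amplitudes for bits b₁, b₂, …; only kets whose every factor amplitude is nonzero survive.
|00⟩: (0.04528)(0.6088) = 0.02757
|01⟩: (0.04528)(0.6497 - 0.4553i) = (0.02942 - 0.02062i)
|10⟩: (0.999)(0.6088) = 0.6082
|11⟩: (0.999)(0.6497 - 0.4553i) = (0.6491 - 0.4548i)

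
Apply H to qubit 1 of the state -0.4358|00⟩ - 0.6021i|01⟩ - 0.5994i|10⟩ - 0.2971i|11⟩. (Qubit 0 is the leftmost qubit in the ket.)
(-0.3082 - 0.4257i)|00⟩ + (-0.3082 + 0.4257i)|01⟩ - 0.6339i|10⟩ - 0.2138i|11⟩

H on qubit 1 mixes each pair of kets that differ only in qubit 1: amplitudes (a, b) of (|…0…⟩, |…1…⟩) become ((a + b)/√2, (a − b)/√2). Kets absent from the input have amplitude 0.
(|00⟩, |01⟩): (a, b) = (-0.4358, -0.6021i) → ((-0.3082 - 0.4257i), (-0.3082 + 0.4257i))
(|10⟩, |11⟩): (a, b) = (-0.5994i, -0.2971i) → (-0.6339i, -0.2138i)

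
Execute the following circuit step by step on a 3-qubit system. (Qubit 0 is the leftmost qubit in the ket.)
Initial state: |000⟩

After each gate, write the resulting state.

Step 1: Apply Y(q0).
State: i|100⟩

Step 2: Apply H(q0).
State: (1/√2)i|000⟩ - (1/√2)i|100⟩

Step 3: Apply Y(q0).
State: -1/√2|000⟩ - 1/√2|100⟩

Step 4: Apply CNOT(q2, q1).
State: -1/√2|000⟩ - 1/√2|100⟩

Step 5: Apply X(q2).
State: -1/√2|001⟩ - 1/√2|101⟩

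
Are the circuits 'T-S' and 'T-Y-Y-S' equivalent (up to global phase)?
Yes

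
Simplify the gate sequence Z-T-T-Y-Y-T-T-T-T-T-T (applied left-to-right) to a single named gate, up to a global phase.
Z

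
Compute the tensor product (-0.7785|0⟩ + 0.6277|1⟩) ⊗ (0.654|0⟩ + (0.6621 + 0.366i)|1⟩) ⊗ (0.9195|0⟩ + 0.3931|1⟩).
-0.4682|000⟩ - 0.2001|001⟩ + (-0.474 - 0.262i)|010⟩ + (-0.2026 - 0.112i)|011⟩ + 0.3775|100⟩ + 0.1614|101⟩ + (0.3821 + 0.2112i)|110⟩ + (0.1634 + 0.09031i)|111⟩

amp(|b₁b₂…⟩) = product of the factor amplitudes for bits b₁, b₂, …; only kets whose every factor amplitude is nonzero survive.
|000⟩: (-0.7785)(0.654)(0.9195) = -0.4682
|001⟩: (-0.7785)(0.654)(0.3931) = -0.2001
|010⟩: (-0.7785)(0.6621 + 0.366i)(0.9195) = (-0.474 - 0.262i)
|011⟩: (-0.7785)(0.6621 + 0.366i)(0.3931) = (-0.2026 - 0.112i)
|100⟩: (0.6277)(0.654)(0.9195) = 0.3775
|101⟩: (0.6277)(0.654)(0.3931) = 0.1614
|110⟩: (0.6277)(0.6621 + 0.366i)(0.9195) = (0.3821 + 0.2112i)
|111⟩: (0.6277)(0.6621 + 0.366i)(0.3931) = (0.1634 + 0.09031i)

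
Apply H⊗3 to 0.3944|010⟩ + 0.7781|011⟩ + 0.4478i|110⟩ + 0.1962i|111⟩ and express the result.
(0.4145 + 0.2277i)|000⟩ + (-0.1357 + 0.08895i)|001⟩ + (-0.4145 - 0.2277i)|010⟩ + (0.1357 - 0.08895i)|011⟩ + (0.4145 - 0.2277i)|100⟩ + (-0.1357 - 0.08895i)|101⟩ + (-0.4145 + 0.2277i)|110⟩ + (0.1357 + 0.08895i)|111⟩

H⊗3 gives amp(|y⟩) = (1/2√2) Σ_x (−1)^(x·y) amp(|x⟩), where x·y is the number of positions in which both x and y have a 1.
|000⟩: (0.3944 + 0.7781 + 0.4478i + 0.1962i)/(2√2) = (0.4145 + 0.2277i)
|001⟩: (0.3944 - 0.7781 + 0.4478i - 0.1962i)/(2√2) = (-0.1357 + 0.08895i)
|010⟩: (-0.3944 - 0.7781 - 0.4478i - 0.1962i)/(2√2) = (-0.4145 - 0.2277i)
|011⟩: (-0.3944 + 0.7781 - 0.4478i + 0.1962i)/(2√2) = (0.1357 - 0.08895i)
|100⟩: (0.3944 + 0.7781 - 0.4478i - 0.1962i)/(2√2) = (0.4145 - 0.2277i)
|101⟩: (0.3944 - 0.7781 - 0.4478i + 0.1962i)/(2√2) = (-0.1357 - 0.08895i)
|110⟩: (-0.3944 - 0.7781 + 0.4478i + 0.1962i)/(2√2) = (-0.4145 + 0.2277i)
|111⟩: (-0.3944 + 0.7781 + 0.4478i - 0.1962i)/(2√2) = (0.1357 + 0.08895i)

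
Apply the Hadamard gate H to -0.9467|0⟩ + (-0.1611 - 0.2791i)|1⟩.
(-0.7833 - 0.1974i)|0⟩ + (-0.5555 + 0.1974i)|1⟩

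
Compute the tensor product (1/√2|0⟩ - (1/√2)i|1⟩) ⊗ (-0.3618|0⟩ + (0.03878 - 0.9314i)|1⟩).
-0.2558|00⟩ + (0.02742 - 0.6586i)|01⟩ + 0.2558i|10⟩ + (-0.6586 - 0.02742i)|11⟩

amp(|b₁b₂…⟩) = product of the factor amplitudes for bits b₁, b₂, …; only kets whose every factor amplitude is nonzero survive.
|00⟩: (1/√2)(-0.3618) = -0.2558
|01⟩: (1/√2)(0.03878 - 0.9314i) = (0.02742 - 0.6586i)
|10⟩: (-(1/√2)i)(-0.3618) = 0.2558i
|11⟩: (-(1/√2)i)(0.03878 - 0.9314i) = (-0.6586 - 0.02742i)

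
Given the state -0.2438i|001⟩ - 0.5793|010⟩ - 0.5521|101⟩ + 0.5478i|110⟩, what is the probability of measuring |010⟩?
0.3356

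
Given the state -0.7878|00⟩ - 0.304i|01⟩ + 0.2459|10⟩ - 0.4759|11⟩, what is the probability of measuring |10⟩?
0.06047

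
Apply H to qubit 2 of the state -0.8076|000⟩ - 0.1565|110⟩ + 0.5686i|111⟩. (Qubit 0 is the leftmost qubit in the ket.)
-0.5711|000⟩ - 0.5711|001⟩ + (-0.1107 + 0.4021i)|110⟩ + (-0.1107 - 0.4021i)|111⟩

H on qubit 2 mixes each pair of kets that differ only in qubit 2: amplitudes (a, b) of (|…0…⟩, |…1…⟩) become ((a + b)/√2, (a − b)/√2). Kets absent from the input have amplitude 0.
(|000⟩, |001⟩): (a, b) = (-0.8076, 0) → (-0.5711, -0.5711)
(|110⟩, |111⟩): (a, b) = (-0.1565, 0.5686i) → ((-0.1107 + 0.4021i), (-0.1107 - 0.4021i))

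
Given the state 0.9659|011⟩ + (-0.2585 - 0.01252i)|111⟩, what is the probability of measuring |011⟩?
0.933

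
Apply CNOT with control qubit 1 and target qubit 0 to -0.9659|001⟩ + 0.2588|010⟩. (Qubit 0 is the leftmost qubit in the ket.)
-0.9659|001⟩ + 0.2588|110⟩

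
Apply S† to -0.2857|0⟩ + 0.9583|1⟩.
-0.2857|0⟩ - 0.9583i|1⟩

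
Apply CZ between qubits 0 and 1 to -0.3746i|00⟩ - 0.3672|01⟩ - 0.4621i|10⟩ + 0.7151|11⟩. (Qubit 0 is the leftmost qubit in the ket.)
-0.3746i|00⟩ - 0.3672|01⟩ - 0.4621i|10⟩ - 0.7151|11⟩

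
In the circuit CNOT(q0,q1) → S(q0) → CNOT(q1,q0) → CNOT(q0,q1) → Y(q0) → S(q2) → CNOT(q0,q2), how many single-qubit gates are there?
3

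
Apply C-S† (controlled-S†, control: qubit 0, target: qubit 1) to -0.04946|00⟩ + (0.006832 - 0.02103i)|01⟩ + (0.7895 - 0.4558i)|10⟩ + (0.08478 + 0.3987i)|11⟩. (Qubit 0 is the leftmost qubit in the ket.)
-0.04946|00⟩ + (0.006832 - 0.02103i)|01⟩ + (0.7895 - 0.4558i)|10⟩ + (0.3987 - 0.08478i)|11⟩

C-S† leaves the control-|0⟩ kets |00⟩, |01⟩ unchanged and applies S† to qubit 1 on the control-|1⟩ pair (|10⟩, |11⟩).
S† = [[1, 0], [0, -i]].
With a = amp(|10⟩) = (0.7895 - 0.4558i) and b = amp(|11⟩) = (0.08478 + 0.3987i):
new amp(|10⟩) = (1)·a = (0.7895 - 0.4558i)
new amp(|11⟩) = (-i)·b = (0.3987 - 0.08478i)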